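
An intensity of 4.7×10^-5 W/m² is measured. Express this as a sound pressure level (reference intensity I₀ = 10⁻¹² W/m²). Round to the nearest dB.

77 dB

Dividing by I₀ shifts the exponent by 12: I/I₀ = 4.7×10^7.
L = 10·(0.6721 + 7) = 76.72 dB.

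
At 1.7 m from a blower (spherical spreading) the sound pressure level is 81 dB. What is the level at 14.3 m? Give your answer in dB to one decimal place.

62.5 dB

For a point source, L₂ = L₁ − 20·log₁₀(r₂/r₁).
L₂ = 81 − 20·log₁₀(14.3/1.7) = 81 − 18.498 = 62.50 dB.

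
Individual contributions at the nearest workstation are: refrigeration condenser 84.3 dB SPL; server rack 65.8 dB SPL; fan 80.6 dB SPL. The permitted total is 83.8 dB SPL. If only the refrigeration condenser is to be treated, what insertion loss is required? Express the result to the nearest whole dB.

Fixed contribution from the other sources: Σ 10^(L/10) = 10^(65.8/10) + 10^(80.6/10) = 1.186e+08 (80.74 dB SPL).
To meet 83.8 dB SPL overall, the treated refrigeration condenser may contribute at most 10^(83.8/10) − 1.186e+08 = 1.213e+08, i.e. 80.84 dB SPL.
So the refrigeration condenser must be reduced from 84.3 to 80.84 dB SPL: IL = 3.46 dB.

3 dB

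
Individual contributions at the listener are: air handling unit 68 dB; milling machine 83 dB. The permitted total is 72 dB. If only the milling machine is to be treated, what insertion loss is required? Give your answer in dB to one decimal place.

The untreated sources together contribute 10^(68/10) = 6.310e+06, i.e. 68.00 dB.
The limit corresponds to 10^(72/10) = 1.585e+07; subtracting the fixed part leaves 9.539e+06 for the milling machine, i.e. 69.80 dB.
So the milling machine must be reduced from 83 to 69.80 dB: IL = 13.20 dB.

13.2 dB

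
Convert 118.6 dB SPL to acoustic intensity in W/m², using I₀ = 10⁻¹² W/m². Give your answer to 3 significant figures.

0.724 W/m²

I = I₀·10^(L/10) = 10⁻¹² × 10^(118.6/10) = 10^(-0.140).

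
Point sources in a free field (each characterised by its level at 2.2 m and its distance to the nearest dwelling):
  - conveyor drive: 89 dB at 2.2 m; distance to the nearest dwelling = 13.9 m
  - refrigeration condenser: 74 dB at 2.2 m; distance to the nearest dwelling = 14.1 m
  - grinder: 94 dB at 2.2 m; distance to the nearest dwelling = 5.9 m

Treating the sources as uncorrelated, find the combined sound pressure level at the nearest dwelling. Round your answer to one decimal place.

Propagate each source to the receiver with L = L_ref − 20·log₁₀(r/r_ref), then add intensities.
conveyor drive: 89 − 20·log₁₀(13.9/2.2) = 89 − 16.01 = 72.99 dB.
refrigeration condenser: 74 − 20·log₁₀(14.1/2.2) = 74 − 16.14 = 57.86 dB.
grinder: 94 − 20·log₁₀(5.9/2.2) = 94 − 8.57 = 85.43 dB.
Σ 10^(L/10) = 3.698e+08 → L_total = 10·log₁₀(3.698e+08) = 85.68 dB.

85.7 dB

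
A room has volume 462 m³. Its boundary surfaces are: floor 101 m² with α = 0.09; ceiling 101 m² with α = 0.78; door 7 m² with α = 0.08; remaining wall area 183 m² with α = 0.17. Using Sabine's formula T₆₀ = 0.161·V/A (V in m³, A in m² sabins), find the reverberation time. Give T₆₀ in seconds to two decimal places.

0.62 s

Total absorption A = 101·0.09 + 101·0.78 + 7·0.08 + 183·0.17 = 119.54 m² sabins.
T₆₀ = 0.161·V/A = 0.161·462/119.54 = 0.622 s.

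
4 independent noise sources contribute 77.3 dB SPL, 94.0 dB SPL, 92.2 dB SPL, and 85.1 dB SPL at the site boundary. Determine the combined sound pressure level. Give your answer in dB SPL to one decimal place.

Incoherent sources combine by intensity addition: L_total = 10·log₁₀(Σ 10^(L_i/10)).
Σ 10^(L/10) = 10^(77.3/10) + 10^(94.0/10) + 10^(92.2/10) + 10^(85.1/10) = 4.549e+09.
L_total = 10·log₁₀(4.549e+09) = 96.58 dB SPL.

96.6 dB SPL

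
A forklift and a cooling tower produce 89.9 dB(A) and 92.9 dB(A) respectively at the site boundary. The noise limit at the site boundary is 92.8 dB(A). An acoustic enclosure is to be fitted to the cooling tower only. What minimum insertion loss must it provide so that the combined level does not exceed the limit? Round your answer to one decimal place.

3.2 dB

The untreated sources together contribute 10^(89.9/10) = 9.772e+08, i.e. 89.90 dB(A).
The limit corresponds to 10^(92.8/10) = 1.905e+09; subtracting the fixed part leaves 9.282e+08 for the cooling tower, i.e. 89.68 dB(A).
So the cooling tower must be reduced from 92.9 to 89.68 dB(A): IL = 3.22 dB.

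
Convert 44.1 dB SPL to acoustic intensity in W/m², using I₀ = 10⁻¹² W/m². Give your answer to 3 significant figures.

2.57e-08 W/m²

L = 10·log₁₀(I/I₀) ⇒ I = I₀·10^(L/10) = 10⁻¹² × 10^4.41.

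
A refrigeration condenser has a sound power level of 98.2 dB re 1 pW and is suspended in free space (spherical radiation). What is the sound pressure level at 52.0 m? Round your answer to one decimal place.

L_p = L_w − 10·log₁₀(4π·r²) with r = 52.0 m.
4π·r² = 3.398e+04 m², 10·log₁₀ of that is 45.312 dB.
L_p = 98.2 − 45.312 = 52.89 dB.

52.9 dB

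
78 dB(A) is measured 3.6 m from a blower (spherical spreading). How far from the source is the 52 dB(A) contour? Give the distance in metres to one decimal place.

Point-source spreading drops the level by 20·log₁₀(r₂/r₁); inverting, r₂/r₁ = 10^(ΔL/20).
r₂ = 3.6·10^((78−52)/20) = 3.6·10^(26.0/20) = 71.83 m.

71.8 m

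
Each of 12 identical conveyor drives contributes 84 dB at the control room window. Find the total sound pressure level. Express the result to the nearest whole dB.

N identical incoherent sources raise the level by 10·log₁₀ N.
L_total = 84 + 10·log₁₀(12) = 84 + 10.792 = 94.79 dB.

95 dB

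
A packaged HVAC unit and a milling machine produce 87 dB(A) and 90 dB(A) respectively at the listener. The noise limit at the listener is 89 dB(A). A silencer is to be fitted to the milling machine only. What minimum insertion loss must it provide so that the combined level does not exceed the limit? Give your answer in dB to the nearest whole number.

The untreated sources together contribute 10^(87/10) = 5.012e+08, i.e. 87.00 dB(A).
To meet 89 dB(A) overall, the treated milling machine may contribute at most 10^(89/10) − 5.012e+08 = 2.931e+08, i.e. 84.67 dB(A).
So the milling machine must be reduced from 90 to 84.67 dB(A): IL = 5.33 dB.

5 dB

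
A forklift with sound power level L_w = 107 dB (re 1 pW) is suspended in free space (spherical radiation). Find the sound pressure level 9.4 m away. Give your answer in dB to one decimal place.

76.5 dB

L_p = L_w − 10·log₁₀(4π·r²) with r = 9.4 m.
4π·r² = 1110 m², 10·log₁₀ of that is 30.455 dB.
L_p = 107 − 30.455 = 76.55 dB.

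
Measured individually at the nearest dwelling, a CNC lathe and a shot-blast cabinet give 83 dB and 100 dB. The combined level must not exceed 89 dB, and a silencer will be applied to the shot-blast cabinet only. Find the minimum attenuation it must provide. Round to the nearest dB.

The untreated sources together contribute 10^(83/10) = 1.995e+08, i.e. 83.00 dB.
To meet 89 dB overall, the treated shot-blast cabinet may contribute at most 10^(89/10) − 1.995e+08 = 5.948e+08, i.e. 87.74 dB.
Required insertion loss = 100 − 87.74 = 12.26 dB.

12 dB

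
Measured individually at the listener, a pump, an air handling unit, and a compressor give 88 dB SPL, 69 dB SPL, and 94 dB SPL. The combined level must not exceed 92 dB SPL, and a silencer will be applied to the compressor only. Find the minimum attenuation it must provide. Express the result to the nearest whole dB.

4 dB

Fixed contribution from the other sources: Σ 10^(L/10) = 10^(88/10) + 10^(69/10) = 6.389e+08 (88.05 dB SPL).
The limit corresponds to 10^(92/10) = 1.585e+09; subtracting the fixed part leaves 9.460e+08 for the compressor, i.e. 89.76 dB SPL.
Required insertion loss = 94 − 89.76 = 4.24 dB.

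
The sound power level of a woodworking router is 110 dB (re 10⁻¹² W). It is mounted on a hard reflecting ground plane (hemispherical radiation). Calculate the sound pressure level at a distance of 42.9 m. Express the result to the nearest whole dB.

69 dB

L_p = L_w − 10·log₁₀(2π·r²) with r = 42.9 m.
2π·r² = 1.156e+04 m², 10·log₁₀ of that is 40.631 dB.
L_p = 110 − 40.631 = 69.37 dB.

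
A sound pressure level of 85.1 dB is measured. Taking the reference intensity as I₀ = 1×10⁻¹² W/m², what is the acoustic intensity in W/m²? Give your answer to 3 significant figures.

0.000324 W/m²

L = 10·log₁₀(I/I₀) ⇒ I = I₀·10^(L/10) = 10⁻¹² × 10^8.51.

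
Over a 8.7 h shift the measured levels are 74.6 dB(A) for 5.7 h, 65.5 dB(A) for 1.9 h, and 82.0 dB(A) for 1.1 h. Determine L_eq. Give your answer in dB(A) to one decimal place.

Weight each interval's intensity by its duration and average over T = 8.7 h:
Σ tᵢ·10^(Lᵢ/10) = 5.7·10^(74.6/10) + 1.9·10^(65.5/10) + 1.1·10^(82.0/10) = 3.455e+08.
L_eq = 10·log₁₀(3.455e+08/8.7) = 75.99 dB(A).

76.0 dB(A)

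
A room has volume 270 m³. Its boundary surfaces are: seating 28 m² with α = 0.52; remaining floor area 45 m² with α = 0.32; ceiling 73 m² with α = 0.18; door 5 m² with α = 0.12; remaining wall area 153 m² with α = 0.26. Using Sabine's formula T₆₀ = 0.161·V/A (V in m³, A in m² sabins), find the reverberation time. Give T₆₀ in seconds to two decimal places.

0.53 s

Total absorption A = 28·0.52 + 45·0.32 + 73·0.18 + 5·0.12 + 153·0.26 = 82.48 m² sabins.
T₆₀ = 0.161·V/A = 0.161·270/82.48 = 0.527 s.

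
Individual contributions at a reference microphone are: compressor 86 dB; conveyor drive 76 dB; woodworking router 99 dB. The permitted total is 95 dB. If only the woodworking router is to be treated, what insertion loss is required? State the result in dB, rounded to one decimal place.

4.6 dB

Everything except the woodworking router sums to 10^(86/10) + 10^(76/10) = 4.379e+08 in linear terms, 86.41 dB.
To meet 95 dB overall, the treated woodworking router may contribute at most 10^(95/10) − 4.379e+08 = 2.724e+09, i.e. 94.35 dB.
So the woodworking router must be reduced from 99 to 94.35 dB: IL = 4.65 dB.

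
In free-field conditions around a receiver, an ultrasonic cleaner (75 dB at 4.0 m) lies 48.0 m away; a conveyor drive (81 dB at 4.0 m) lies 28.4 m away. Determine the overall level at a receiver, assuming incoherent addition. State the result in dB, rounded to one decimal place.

64.3 dB

Apply inverse-square spreading to bring every level to the receiver, then sum 10^(L/10).
ultrasonic cleaner: 75 − 20·log₁₀(48.0/4.0) = 75 − 21.58 = 53.42 dB.
conveyor drive: 81 − 20·log₁₀(28.4/4.0) = 81 − 17.03 = 63.97 dB.
Σ 10^(L/10) = 2.717e+06 → L_total = 10·log₁₀(2.717e+06) = 64.34 dB.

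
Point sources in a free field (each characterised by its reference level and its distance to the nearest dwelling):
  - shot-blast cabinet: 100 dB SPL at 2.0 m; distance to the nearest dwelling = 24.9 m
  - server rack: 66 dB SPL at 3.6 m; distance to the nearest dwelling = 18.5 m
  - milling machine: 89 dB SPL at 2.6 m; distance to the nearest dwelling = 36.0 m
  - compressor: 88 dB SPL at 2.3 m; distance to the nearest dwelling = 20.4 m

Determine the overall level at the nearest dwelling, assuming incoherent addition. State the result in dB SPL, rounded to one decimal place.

78.9 dB SPL

First find each source's level at the receiver (point-source: −20·log₁₀(r/r_ref)), then combine on an intensity basis.
shot-blast cabinet: 100 − 20·log₁₀(24.9/2.0) = 100 − 21.90 = 78.10 dB SPL.
server rack: 66 − 20·log₁₀(18.5/3.6) = 66 − 14.22 = 51.78 dB SPL.
milling machine: 89 − 20·log₁₀(36.0/2.6) = 89 − 22.83 = 66.17 dB SPL.
compressor: 88 − 20·log₁₀(20.4/2.3) = 88 − 18.96 = 69.04 dB SPL.
Σ 10^(L/10) = 7.683e+07 → L_total = 10·log₁₀(7.683e+07) = 78.86 dB SPL.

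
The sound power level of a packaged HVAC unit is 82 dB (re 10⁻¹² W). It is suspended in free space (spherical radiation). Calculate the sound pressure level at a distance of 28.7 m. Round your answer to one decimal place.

The power spreads over a sphere of area 4π·r², so L_p = L_w − 10·log₁₀(4π·r²).
4π·r² = 1.035e+04 m², 10·log₁₀ of that is 40.150 dB.
L_p = 82 − 40.150 = 41.85 dB.

41.9 dB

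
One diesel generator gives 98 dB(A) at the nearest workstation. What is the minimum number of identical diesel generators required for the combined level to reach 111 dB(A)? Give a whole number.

N identical sources give L₁ + 10·log₁₀ N, so require 10·log₁₀ N ≥ 111 − 98 = 13.0 dB.
N ≥ 10^(13.0/10) = 19.953, so N = 20.

20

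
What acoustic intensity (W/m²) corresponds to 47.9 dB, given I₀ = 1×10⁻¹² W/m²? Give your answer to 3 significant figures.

6.17e-08 W/m²

L = 10·log₁₀(I/I₀) ⇒ I = I₀·10^(L/10) = 10⁻¹² × 10^4.79.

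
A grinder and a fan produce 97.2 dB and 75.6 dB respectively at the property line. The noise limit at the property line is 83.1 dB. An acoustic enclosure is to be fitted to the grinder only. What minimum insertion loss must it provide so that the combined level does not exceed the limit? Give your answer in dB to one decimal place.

15.0 dB

Everything except the grinder sums to 10^(75.6/10) = 3.631e+07 in linear terms, 75.60 dB.
The limit corresponds to 10^(83.1/10) = 2.042e+08; subtracting the fixed part leaves 1.679e+08 for the grinder, i.e. 82.25 dB.
Required insertion loss = 97.2 − 82.25 = 14.95 dB.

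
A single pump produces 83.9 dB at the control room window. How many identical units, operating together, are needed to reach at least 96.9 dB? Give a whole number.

The shortfall is 96.9 − 83.9 = 13.0 dB, and N units add 10·log₁₀ N, so need 10·log₁₀ N ≥ 13.0.
N ≥ 10^(13.0/10) = 19.953, so N = 20.

20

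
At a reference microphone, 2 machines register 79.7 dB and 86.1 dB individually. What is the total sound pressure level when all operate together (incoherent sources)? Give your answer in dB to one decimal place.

87.0 dB

Incoherent sources combine by intensity addition: L_total = 10·log₁₀(Σ 10^(L_i/10)).
Σ 10^(L/10) = 10^(79.7/10) + 10^(86.1/10) = 5.007e+08.
L_total = 10·log₁₀(5.007e+08) = 87.00 dB.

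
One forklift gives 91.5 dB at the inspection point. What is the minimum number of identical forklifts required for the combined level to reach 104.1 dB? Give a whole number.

The shortfall is 104.1 − 91.5 = 12.6 dB, and N units add 10·log₁₀ N, so need 10·log₁₀ N ≥ 12.6.
N ≥ 10^(12.6/10) = 18.197, so N = 19.

19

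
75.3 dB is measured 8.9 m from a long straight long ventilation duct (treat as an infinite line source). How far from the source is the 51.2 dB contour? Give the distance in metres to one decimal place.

The 24.1 dB drop corresponds to a distance ratio of 10^(24.1/10) for a line source.
r₂ = 8.9·10^((75.3−51.2)/10) = 8.9·10^(24.1/10) = 2287.65 m.

2287.7 m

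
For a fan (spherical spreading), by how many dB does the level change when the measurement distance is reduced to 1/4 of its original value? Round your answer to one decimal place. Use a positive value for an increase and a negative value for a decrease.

A point source loses 6 dB per doubling of distance; generally ΔL = −20·log₁₀(r₂/r₁).
ΔL = −20·log₁₀(0.25) = +12.04 dB.

+12.0 dB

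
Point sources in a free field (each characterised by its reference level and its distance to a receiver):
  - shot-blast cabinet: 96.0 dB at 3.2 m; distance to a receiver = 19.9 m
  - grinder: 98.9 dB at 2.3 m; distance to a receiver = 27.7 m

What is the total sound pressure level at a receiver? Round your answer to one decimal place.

81.9 dB

First find each source's level at the receiver (point-source: −20·log₁₀(r/r_ref)), then combine on an intensity basis.
shot-blast cabinet: 96.0 − 20·log₁₀(19.9/3.2) = 96.0 − 15.87 = 80.13 dB.
grinder: 98.9 − 20·log₁₀(27.7/2.3) = 98.9 − 21.62 = 77.28 dB.
Σ 10^(L/10) = 1.565e+08 → L_total = 10·log₁₀(1.565e+08) = 81.94 dB.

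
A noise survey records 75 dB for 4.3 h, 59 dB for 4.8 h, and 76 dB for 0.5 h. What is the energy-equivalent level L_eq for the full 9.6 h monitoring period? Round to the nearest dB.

The energy average is taken in the linear domain: L_eq = 10·log₁₀[(Σ tᵢ·10^(Lᵢ/10))/T], T = 9.6 h.
Σ tᵢ·10^(Lᵢ/10) = 4.3·10^(75/10) + 4.8·10^(59/10) + 0.5·10^(76/10) = 1.597e+08.
L_eq = 10·log₁₀(1.597e+08/9.6) = 72.21 dB.

72 dB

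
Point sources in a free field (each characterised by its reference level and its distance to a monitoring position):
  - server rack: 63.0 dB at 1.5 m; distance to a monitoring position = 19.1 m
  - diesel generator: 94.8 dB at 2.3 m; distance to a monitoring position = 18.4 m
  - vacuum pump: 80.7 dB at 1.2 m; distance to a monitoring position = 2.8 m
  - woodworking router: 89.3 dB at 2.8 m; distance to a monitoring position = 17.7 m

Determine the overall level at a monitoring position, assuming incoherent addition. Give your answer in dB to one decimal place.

Apply inverse-square spreading to bring every level to the receiver, then sum 10^(L/10).
server rack: 63.0 − 20·log₁₀(19.1/1.5) = 63.0 − 22.10 = 40.90 dB.
diesel generator: 94.8 − 20·log₁₀(18.4/2.3) = 94.8 − 18.06 = 76.74 dB.
vacuum pump: 80.7 − 20·log₁₀(2.8/1.2) = 80.7 − 7.36 = 73.34 dB.
woodworking router: 89.3 − 20·log₁₀(17.7/2.8) = 89.3 − 16.02 = 73.28 dB.
Σ 10^(L/10) = 9.008e+07 → L_total = 10·log₁₀(9.008e+07) = 79.55 dB.

79.5 dB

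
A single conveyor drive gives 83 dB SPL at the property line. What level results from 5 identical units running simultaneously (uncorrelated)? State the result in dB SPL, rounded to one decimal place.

L_total = L₁ + 10·log₁₀ N for N identical incoherent sources.
L_total = 83 + 10·log₁₀(5) = 83 + 6.990 = 89.99 dB SPL.

90.0 dB SPL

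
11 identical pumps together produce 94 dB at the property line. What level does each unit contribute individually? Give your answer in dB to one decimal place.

83.6 dB

For N identical incoherent sources L_total = L₁ + 10·log₁₀ N, so L₁ = 94 − 10·log₁₀(11) = 94 − 10.414.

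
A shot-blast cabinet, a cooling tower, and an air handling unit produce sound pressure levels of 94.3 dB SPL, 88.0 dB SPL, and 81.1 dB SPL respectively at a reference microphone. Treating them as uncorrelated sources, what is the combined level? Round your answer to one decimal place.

Incoherent sources combine by intensity addition: L_total = 10·log₁₀(Σ 10^(L_i/10)).
Σ 10^(L/10) = 10^(94.3/10) + 10^(88.0/10) + 10^(81.1/10) = 3.451e+09.
L_total = 10·log₁₀(3.451e+09) = 95.38 dB SPL.

95.4 dB SPL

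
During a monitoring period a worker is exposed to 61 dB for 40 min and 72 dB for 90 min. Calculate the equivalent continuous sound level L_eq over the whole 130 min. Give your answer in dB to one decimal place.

70.6 dB

L_eq = 10·log₁₀[(1/T)·Σ tᵢ·10^(Lᵢ/10)] with T = 130 min.
Σ tᵢ·10^(Lᵢ/10) = 40·10^(61/10) + 90·10^(72/10) = 1.477e+09.
L_eq = 10·log₁₀(1.477e+09/130) = 70.55 dB.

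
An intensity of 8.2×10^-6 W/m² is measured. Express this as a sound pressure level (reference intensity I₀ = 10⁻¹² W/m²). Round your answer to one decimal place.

Dividing by I₀ shifts the exponent by 12: I/I₀ = 8.2×10^6.
L = 10·(0.9138 + 6) = 69.14 dB.

69.1 dB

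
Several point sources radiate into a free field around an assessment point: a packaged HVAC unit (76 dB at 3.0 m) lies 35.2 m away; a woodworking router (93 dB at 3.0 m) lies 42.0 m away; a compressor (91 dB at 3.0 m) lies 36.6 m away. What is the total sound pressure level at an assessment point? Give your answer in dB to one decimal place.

72.8 dB

Propagate each source to the receiver with L = L_ref − 20·log₁₀(r/r_ref), then add intensities.
packaged HVAC unit: 76 − 20·log₁₀(35.2/3.0) = 76 − 21.39 = 54.61 dB.
woodworking router: 93 − 20·log₁₀(42.0/3.0) = 93 − 22.92 = 70.08 dB.
compressor: 91 − 20·log₁₀(36.6/3.0) = 91 − 21.73 = 69.27 dB.
Σ 10^(L/10) = 1.893e+07 → L_total = 10·log₁₀(1.893e+07) = 72.77 dB.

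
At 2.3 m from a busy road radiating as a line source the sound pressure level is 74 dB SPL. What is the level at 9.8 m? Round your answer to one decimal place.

Cylindrical spreading from a line source gives a 10·log₁₀(r₂/r₁) drop.
L₂ = 74 − 10·log₁₀(9.8/2.3) = 74 − 6.295 = 67.71 dB SPL.

67.7 dB SPL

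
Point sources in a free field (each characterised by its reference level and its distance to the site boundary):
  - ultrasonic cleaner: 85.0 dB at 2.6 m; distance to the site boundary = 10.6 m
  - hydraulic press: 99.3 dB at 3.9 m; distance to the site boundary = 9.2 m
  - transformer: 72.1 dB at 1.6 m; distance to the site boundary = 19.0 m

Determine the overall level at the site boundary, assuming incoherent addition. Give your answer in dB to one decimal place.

91.9 dB

Propagate each source to the receiver with L = L_ref − 20·log₁₀(r/r_ref), then add intensities.
ultrasonic cleaner: 85.0 − 20·log₁₀(10.6/2.6) = 85.0 − 12.21 = 72.79 dB.
hydraulic press: 99.3 − 20·log₁₀(9.2/3.9) = 99.3 − 7.45 = 91.85 dB.
transformer: 72.1 − 20·log₁₀(19.0/1.6) = 72.1 − 21.49 = 50.61 dB.
Σ 10^(L/10) = 1.549e+09 → L_total = 10·log₁₀(1.549e+09) = 91.90 dB.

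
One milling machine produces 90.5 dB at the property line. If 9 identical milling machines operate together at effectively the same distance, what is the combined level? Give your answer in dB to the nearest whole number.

100 dB

N identical incoherent sources raise the level by 10·log₁₀ N.
L_total = 90.5 + 10·log₁₀(9) = 90.5 + 9.542 = 100.04 dB.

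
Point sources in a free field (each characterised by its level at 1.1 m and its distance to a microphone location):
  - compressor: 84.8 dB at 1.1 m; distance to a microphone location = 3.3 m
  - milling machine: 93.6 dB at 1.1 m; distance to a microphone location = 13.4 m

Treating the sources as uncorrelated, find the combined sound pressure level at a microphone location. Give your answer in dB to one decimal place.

First find each source's level at the receiver (point-source: −20·log₁₀(r/r_ref)), then combine on an intensity basis.
compressor: 84.8 − 20·log₁₀(3.3/1.1) = 84.8 − 9.54 = 75.26 dB.
milling machine: 93.6 − 20·log₁₀(13.4/1.1) = 93.6 − 21.71 = 71.89 dB.
Σ 10^(L/10) = 4.899e+07 → L_total = 10·log₁₀(4.899e+07) = 76.90 dB.

76.9 dB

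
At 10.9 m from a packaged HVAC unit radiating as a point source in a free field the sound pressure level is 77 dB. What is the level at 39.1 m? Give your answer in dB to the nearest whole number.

Point-source attenuation: ΔL = 20·log₁₀(r₂/r₁) = 20·log₁₀(39.1/10.9) = 11.095 dB.
L₂ = 77 − 20·log₁₀(39.1/10.9) = 77 − 11.095 = 65.90 dB.

66 dB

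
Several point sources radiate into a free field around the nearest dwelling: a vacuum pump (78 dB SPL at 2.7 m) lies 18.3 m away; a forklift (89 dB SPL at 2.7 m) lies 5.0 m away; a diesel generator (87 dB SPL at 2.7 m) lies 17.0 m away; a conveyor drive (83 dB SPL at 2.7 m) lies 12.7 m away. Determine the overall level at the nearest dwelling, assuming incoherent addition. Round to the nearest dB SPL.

First find each source's level at the receiver (point-source: −20·log₁₀(r/r_ref)), then combine on an intensity basis.
vacuum pump: 78 − 20·log₁₀(18.3/2.7) = 78 − 16.62 = 61.38 dB SPL.
forklift: 89 − 20·log₁₀(5.0/2.7) = 89 − 5.35 = 83.65 dB SPL.
diesel generator: 87 − 20·log₁₀(17.0/2.7) = 87 − 15.98 = 71.02 dB SPL.
conveyor drive: 83 − 20·log₁₀(12.7/2.7) = 83 − 13.45 = 69.55 dB SPL.
Σ 10^(L/10) = 2.547e+08 → L_total = 10·log₁₀(2.547e+08) = 84.06 dB SPL.

84 dB SPL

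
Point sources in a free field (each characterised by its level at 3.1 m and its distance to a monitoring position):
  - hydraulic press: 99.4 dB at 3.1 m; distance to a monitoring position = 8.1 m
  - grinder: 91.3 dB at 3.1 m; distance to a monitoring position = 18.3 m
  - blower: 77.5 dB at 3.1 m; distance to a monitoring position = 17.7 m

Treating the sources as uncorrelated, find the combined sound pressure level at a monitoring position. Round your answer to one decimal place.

Apply inverse-square spreading to bring every level to the receiver, then sum 10^(L/10).
hydraulic press: 99.4 − 20·log₁₀(8.1/3.1) = 99.4 − 8.34 = 91.06 dB.
grinder: 91.3 − 20·log₁₀(18.3/3.1) = 91.3 − 15.42 = 75.88 dB.
blower: 77.5 − 20·log₁₀(17.7/3.1) = 77.5 − 15.13 = 62.37 dB.
Σ 10^(L/10) = 1.316e+09 → L_total = 10·log₁₀(1.316e+09) = 91.19 dB.

91.2 dB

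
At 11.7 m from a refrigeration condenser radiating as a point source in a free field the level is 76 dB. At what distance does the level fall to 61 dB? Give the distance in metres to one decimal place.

For a point source L₁ − L₂ = 20·log₁₀(r₂/r₁), so r₂ = r₁·10^((L₁−L₂)/20).
r₂ = 11.7·10^((76−61)/20) = 11.7·10^(15.0/20) = 65.79 m.

65.8 m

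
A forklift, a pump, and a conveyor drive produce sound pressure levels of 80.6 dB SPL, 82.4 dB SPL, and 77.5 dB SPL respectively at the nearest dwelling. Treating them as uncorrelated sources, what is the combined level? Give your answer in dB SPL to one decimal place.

85.4 dB SPL

For uncorrelated sources the intensities add, so convert each level to linear form, sum, and take 10·log₁₀ of the total.
Σ 10^(L/10) = 10^(80.6/10) + 10^(82.4/10) + 10^(77.5/10) = 3.448e+08.
L_total = 10·log₁₀(3.448e+08) = 85.38 dB SPL.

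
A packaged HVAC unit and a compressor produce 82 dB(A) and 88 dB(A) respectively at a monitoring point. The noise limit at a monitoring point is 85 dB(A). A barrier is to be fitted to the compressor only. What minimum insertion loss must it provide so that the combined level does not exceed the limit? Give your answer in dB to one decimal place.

6.0 dB

Everything except the compressor sums to 10^(82/10) = 1.585e+08 in linear terms, 82.00 dB(A).
The limit corresponds to 10^(85/10) = 3.162e+08; subtracting the fixed part leaves 1.577e+08 for the compressor, i.e. 81.98 dB(A).
Required insertion loss = 88 − 81.98 = 6.02 dB.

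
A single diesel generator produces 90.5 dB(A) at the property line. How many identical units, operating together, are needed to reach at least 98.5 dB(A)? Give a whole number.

7

The shortfall is 98.5 − 90.5 = 8.0 dB, and N units add 10·log₁₀ N, so need 10·log₁₀ N ≥ 8.0.
N ≥ 10^(8.0/10) = 6.310, so N = 7.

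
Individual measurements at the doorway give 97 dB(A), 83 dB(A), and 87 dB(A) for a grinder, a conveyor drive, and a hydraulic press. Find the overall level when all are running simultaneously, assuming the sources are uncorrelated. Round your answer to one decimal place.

For uncorrelated sources the intensities add, so convert each level to linear form, sum, and take 10·log₁₀ of the total.
Σ 10^(L/10) = 10^(97/10) + 10^(83/10) + 10^(87/10) = 5.713e+09.
L_total = 10·log₁₀(5.713e+09) = 97.57 dB(A).

97.6 dB(A)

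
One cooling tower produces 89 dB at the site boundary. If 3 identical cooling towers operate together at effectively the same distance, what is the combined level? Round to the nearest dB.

94 dB

With 3 equal, uncorrelated contributions the intensity is 3× that of one unit, giving a rise of 10·log₁₀ 3.
L_total = 89 + 10·log₁₀(3) = 89 + 4.771 = 93.77 dB.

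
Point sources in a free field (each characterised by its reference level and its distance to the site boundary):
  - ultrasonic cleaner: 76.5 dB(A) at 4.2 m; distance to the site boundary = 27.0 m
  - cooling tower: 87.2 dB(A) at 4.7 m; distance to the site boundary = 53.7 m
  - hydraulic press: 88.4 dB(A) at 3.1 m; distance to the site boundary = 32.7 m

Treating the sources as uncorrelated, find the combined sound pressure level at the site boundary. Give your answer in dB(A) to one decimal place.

Apply inverse-square spreading to bring every level to the receiver, then sum 10^(L/10).
ultrasonic cleaner: 76.5 − 20·log₁₀(27.0/4.2) = 76.5 − 16.16 = 60.34 dB(A).
cooling tower: 87.2 − 20·log₁₀(53.7/4.7) = 87.2 − 21.16 = 66.04 dB(A).
hydraulic press: 88.4 − 20·log₁₀(32.7/3.1) = 88.4 − 20.46 = 67.94 dB(A).
Σ 10^(L/10) = 1.132e+07 → L_total = 10·log₁₀(1.132e+07) = 70.54 dB(A).

70.5 dB(A)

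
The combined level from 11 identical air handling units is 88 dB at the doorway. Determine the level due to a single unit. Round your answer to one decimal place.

77.6 dB

Dividing the total intensity by 11 lowers the level by 10·log₁₀ 11 = 10.414 dB: L₁ = 88 − 10.414.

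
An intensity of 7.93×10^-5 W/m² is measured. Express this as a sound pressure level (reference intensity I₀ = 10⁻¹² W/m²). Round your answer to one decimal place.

L = 10·log₁₀(I/I₀) = 10·log₁₀(7.93×10^-5/10⁻¹²) = 10·log₁₀(7.93×10^7).
L = 10·(0.8993 + 7) = 78.99 dB.

79.0 dB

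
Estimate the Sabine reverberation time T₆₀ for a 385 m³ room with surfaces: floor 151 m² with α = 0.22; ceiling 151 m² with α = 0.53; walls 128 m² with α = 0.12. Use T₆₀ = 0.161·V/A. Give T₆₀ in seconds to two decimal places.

Total absorption A = 151·0.22 + 151·0.53 + 128·0.12 = 128.61 m² sabins.
T₆₀ = 0.161 × 385 / 128.61 = 0.482 s.

0.48 s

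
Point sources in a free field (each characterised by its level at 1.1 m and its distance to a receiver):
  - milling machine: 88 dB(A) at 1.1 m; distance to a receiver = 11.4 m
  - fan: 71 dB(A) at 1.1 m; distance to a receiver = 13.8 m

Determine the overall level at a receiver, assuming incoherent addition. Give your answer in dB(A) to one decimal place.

67.7 dB(A)

Propagate each source to the receiver with L = L_ref − 20·log₁₀(r/r_ref), then add intensities.
milling machine: 88 − 20·log₁₀(11.4/1.1) = 88 − 20.31 = 67.69 dB(A).
fan: 71 − 20·log₁₀(13.8/1.1) = 71 − 21.97 = 49.03 dB(A).
Σ 10^(L/10) = 5.955e+06 → L_total = 10·log₁₀(5.955e+06) = 67.75 dB(A).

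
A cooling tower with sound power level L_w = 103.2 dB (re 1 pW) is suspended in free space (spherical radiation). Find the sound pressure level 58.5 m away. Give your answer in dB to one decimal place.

56.9 dB

The power spreads over a sphere of area 4π·r², so L_p = L_w − 10·log₁₀(4π·r²).
4π·r² = 4.301e+04 m², 10·log₁₀ of that is 46.335 dB.
L_p = 103.2 − 46.335 = 56.86 dB.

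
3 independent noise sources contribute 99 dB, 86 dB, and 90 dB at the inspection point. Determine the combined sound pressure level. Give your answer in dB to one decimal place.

99.7 dB

Incoherent sources combine by intensity addition: L_total = 10·log₁₀(Σ 10^(L_i/10)).
Σ 10^(L/10) = 10^(99/10) + 10^(86/10) + 10^(90/10) = 9.341e+09.
L_total = 10·log₁₀(9.341e+09) = 99.70 dB.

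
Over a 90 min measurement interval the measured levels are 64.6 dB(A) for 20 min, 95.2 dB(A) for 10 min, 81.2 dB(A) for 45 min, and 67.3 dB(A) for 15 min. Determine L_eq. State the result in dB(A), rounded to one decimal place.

Weight each interval's intensity by its duration and average over T = 90 min:
Σ tᵢ·10^(Lᵢ/10) = 20·10^(64.6/10) + 10·10^(95.2/10) + 45·10^(81.2/10) + 15·10^(67.3/10) = 3.918e+10.
L_eq = 10·log₁₀(3.918e+10/90) = 86.39 dB(A).

86.4 dB(A)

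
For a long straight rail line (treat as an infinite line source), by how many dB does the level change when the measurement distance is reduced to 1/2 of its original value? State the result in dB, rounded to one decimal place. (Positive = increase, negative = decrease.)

With cylindrical spreading the level changes by −10·log₁₀(r₂/r₁).
ΔL = −10·log₁₀(0.5) = +3.01 dB.

+3.0 dB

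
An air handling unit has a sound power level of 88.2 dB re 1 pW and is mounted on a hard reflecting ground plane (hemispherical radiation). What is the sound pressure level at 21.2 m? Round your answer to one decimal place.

L_p = L_w − 10·log₁₀(2π·r²) with r = 21.2 m.
2π·r² = 2824 m², 10·log₁₀ of that is 34.509 dB.
L_p = 88.2 − 34.509 = 53.69 dB.

53.7 dB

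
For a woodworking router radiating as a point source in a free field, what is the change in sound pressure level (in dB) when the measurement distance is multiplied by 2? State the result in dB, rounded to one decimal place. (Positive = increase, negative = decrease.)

With spherical spreading the level changes by −20·log₁₀(r₂/r₁).
ΔL = −20·log₁₀(2) = -6.02 dB.

-6.0 dB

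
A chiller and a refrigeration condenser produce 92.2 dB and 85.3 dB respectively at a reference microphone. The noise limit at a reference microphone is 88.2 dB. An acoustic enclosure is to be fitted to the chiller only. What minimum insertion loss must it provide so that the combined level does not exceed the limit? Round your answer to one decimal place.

7.1 dB

Everything except the chiller sums to 10^(85.3/10) = 3.388e+08 in linear terms, 85.30 dB.
The limit corresponds to 10^(88.2/10) = 6.607e+08; subtracting the fixed part leaves 3.218e+08 for the chiller, i.e. 85.08 dB.
So the chiller must be reduced from 92.2 to 85.08 dB: IL = 7.12 dB.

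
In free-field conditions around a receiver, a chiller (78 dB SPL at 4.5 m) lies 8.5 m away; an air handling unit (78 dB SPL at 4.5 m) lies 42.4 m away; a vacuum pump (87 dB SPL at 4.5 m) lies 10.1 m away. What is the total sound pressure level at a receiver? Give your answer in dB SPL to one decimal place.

Apply inverse-square spreading to bring every level to the receiver, then sum 10^(L/10).
chiller: 78 − 20·log₁₀(8.5/4.5) = 78 − 5.52 = 72.48 dB SPL.
air handling unit: 78 − 20·log₁₀(42.4/4.5) = 78 − 19.48 = 58.52 dB SPL.
vacuum pump: 87 − 20·log₁₀(10.1/4.5) = 87 − 7.02 = 79.98 dB SPL.
Σ 10^(L/10) = 1.179e+08 → L_total = 10·log₁₀(1.179e+08) = 80.71 dB SPL.

80.7 dB SPL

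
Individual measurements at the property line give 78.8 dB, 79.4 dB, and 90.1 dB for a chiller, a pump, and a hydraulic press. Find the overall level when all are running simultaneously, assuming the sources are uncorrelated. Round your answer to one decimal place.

90.7 dB

Incoherent sources combine by intensity addition: L_total = 10·log₁₀(Σ 10^(L_i/10)).
Σ 10^(L/10) = 10^(78.8/10) + 10^(79.4/10) + 10^(90.1/10) = 1.186e+09.
L_total = 10·log₁₀(1.186e+09) = 90.74 dB.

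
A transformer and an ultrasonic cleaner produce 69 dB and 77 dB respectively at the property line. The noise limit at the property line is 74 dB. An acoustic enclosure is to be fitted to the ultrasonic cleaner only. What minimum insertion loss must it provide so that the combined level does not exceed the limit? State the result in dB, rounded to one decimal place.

Fixed contribution from the other source: Σ 10^(L/10) = 10^(69/10) = 7.943e+06 (69.00 dB).
To meet 74 dB overall, the treated ultrasonic cleaner may contribute at most 10^(74/10) − 7.943e+06 = 1.718e+07, i.e. 72.35 dB.
Required insertion loss = 77 − 72.35 = 4.65 dB.

4.7 dB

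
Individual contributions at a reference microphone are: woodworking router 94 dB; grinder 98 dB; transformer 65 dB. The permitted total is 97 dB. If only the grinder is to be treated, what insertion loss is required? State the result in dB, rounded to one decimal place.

4.0 dB

Fixed contribution from the other sources: Σ 10^(L/10) = 10^(94/10) + 10^(65/10) = 2.515e+09 (94.01 dB).
The limit corresponds to 10^(97/10) = 5.012e+09; subtracting the fixed part leaves 2.497e+09 for the grinder, i.e. 93.97 dB.
So the grinder must be reduced from 98 to 93.97 dB: IL = 4.03 dB.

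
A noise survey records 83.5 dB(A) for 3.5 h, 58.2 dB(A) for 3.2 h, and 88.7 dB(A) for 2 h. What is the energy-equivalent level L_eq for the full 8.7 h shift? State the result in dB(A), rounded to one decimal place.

Weight each interval's intensity by its duration and average over T = 8.7 h:
Σ tᵢ·10^(Lᵢ/10) = 3.5·10^(83.5/10) + 3.2·10^(58.2/10) + 2·10^(88.7/10) = 2.268e+09.
L_eq = 10·log₁₀(2.268e+09/8.7) = 84.16 dB(A).

84.2 dB(A)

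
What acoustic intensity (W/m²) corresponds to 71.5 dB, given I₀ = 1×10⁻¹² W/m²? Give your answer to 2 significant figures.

I = I₀·10^(L/10) = 10⁻¹² × 10^(71.5/10) = 10^(-4.850).

1.4e-05 W/m²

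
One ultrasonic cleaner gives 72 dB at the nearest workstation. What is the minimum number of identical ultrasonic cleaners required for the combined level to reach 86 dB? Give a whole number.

The shortfall is 86 − 72 = 14.0 dB, and N units add 10·log₁₀ N, so need 10·log₁₀ N ≥ 14.0.
N ≥ 10^(14.0/10) = 25.119, so N = 26.

26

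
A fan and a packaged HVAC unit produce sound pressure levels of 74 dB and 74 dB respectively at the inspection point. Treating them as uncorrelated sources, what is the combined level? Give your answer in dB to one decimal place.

For uncorrelated sources the intensities add, so convert each level to linear form, sum, and take 10·log₁₀ of the total.
Σ 10^(L/10) = 10^(74/10) + 10^(74/10) = 5.024e+07.
L_total = 10·log₁₀(5.024e+07) = 77.01 dB.

77.0 dB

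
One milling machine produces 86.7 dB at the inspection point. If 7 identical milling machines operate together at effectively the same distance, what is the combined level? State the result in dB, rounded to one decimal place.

N identical incoherent sources raise the level by 10·log₁₀ N.
L_total = 86.7 + 10·log₁₀(7) = 86.7 + 8.451 = 95.15 dB.

95.2 dB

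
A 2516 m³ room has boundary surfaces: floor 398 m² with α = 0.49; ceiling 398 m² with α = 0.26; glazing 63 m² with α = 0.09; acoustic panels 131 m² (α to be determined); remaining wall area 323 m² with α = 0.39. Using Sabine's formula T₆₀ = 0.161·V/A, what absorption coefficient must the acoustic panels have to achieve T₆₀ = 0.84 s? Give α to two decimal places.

0.40

From T₆₀ = 0.161·V/A, the target T₆₀ = 0.84 s needs A = 0.161·2516/0.84 = 482.23 m².
Absorption from the other surfaces = 398·0.49 + 398·0.26 + 63·0.09 + 323·0.39 = 430.14 m², so the acoustic panels must supply 52.09 m² over 131 m².
α = 52.09/131 = 0.398.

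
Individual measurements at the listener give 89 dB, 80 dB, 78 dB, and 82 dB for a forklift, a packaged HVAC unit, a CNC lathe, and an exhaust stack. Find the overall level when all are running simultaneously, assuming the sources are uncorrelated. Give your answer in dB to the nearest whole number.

Incoherent sources combine by intensity addition: L_total = 10·log₁₀(Σ 10^(L_i/10)).
Σ 10^(L/10) = 10^(89/10) + 10^(80/10) + 10^(78/10) + 10^(82/10) = 1.116e+09.
L_total = 10·log₁₀(1.116e+09) = 90.48 dB.

90 dB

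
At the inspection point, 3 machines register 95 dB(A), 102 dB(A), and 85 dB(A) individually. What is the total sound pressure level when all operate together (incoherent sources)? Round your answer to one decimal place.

For uncorrelated sources the intensities add, so convert each level to linear form, sum, and take 10·log₁₀ of the total.
Σ 10^(L/10) = 10^(95/10) + 10^(102/10) + 10^(85/10) = 1.933e+10.
L_total = 10·log₁₀(1.933e+10) = 102.86 dB(A).

102.9 dB(A)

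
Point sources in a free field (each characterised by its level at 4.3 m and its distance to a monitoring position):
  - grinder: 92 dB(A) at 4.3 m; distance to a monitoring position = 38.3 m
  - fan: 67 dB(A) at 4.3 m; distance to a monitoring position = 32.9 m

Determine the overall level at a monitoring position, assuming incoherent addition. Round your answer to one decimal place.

First find each source's level at the receiver (point-source: −20·log₁₀(r/r_ref)), then combine on an intensity basis.
grinder: 92 − 20·log₁₀(38.3/4.3) = 92 − 18.99 = 73.01 dB(A).
fan: 67 − 20·log₁₀(32.9/4.3) = 67 − 17.67 = 49.33 dB(A).
Σ 10^(L/10) = 2.006e+07 → L_total = 10·log₁₀(2.006e+07) = 73.02 dB(A).

73.0 dB(A)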